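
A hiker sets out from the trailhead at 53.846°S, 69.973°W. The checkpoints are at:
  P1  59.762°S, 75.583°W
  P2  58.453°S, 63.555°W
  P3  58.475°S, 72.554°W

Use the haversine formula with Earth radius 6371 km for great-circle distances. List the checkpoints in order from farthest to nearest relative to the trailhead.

Computing each great-circle distance from 53.846°S, 69.973°W:
P1 59.762°S, 75.583°W: 740.6 km
P2 58.453°S, 63.555°W: 647.8 km
P3 58.475°S, 72.554°W: 538.9 km

P1, P2, P3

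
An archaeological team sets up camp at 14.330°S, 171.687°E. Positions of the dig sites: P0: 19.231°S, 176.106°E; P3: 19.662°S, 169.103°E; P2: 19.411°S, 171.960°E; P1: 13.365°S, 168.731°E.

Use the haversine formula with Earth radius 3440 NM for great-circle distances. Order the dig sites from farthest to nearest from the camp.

Computing each great-circle distance from 14.330°S, 171.687°E:
P0 19.231°S, 176.106°E: 388.7 NM
P3 19.662°S, 169.103°E: 352.8 NM
P2 19.411°S, 171.960°E: 305.5 NM
P1 13.365°S, 168.731°E: 181.8 NM

P0, P3, P2, P1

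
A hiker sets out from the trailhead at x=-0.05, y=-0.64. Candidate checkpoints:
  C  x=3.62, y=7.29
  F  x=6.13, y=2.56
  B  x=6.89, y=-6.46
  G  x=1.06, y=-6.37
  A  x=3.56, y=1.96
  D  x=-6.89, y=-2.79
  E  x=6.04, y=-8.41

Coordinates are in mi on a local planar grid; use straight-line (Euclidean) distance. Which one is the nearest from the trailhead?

A

Distance to each, sorted:
A: 4.4 mi
G: 5.8 mi
F: 7.0 mi
D: 7.2 mi
C: 8.7 mi
B: 9.1 mi
E: 9.9 mi
The nearest is A at 4.4 mi.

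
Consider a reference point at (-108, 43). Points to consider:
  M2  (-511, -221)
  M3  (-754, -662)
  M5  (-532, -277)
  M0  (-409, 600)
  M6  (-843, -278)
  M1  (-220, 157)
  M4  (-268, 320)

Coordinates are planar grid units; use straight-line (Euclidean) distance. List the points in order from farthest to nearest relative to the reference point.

Distances from the reference point:
M3 (-754, -662): 956.2
M6 (-843, -278): 802.0
M0 (-409, 600): 633.1
M5 (-532, -277): 531.2
M2 (-511, -221): 481.8
M4 (-268, 320): 319.9
M1 (-220, 157): 159.8

M3, M6, M0, M5, M2, M4, M1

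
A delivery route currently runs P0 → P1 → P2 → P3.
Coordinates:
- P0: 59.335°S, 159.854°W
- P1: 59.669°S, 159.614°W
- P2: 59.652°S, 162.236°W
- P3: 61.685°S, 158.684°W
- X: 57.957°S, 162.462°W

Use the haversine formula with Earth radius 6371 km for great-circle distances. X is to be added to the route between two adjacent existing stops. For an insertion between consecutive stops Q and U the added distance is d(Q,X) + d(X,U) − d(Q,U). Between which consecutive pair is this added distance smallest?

between P1 and P2

Added distance for inserting X between each consecutive pair:
P0–P1: 426.7 km
P1–P2: 292.9 km
P2–P3: 356.5 km
Smallest added distance is 292.9 km, inserting between P1 and P2.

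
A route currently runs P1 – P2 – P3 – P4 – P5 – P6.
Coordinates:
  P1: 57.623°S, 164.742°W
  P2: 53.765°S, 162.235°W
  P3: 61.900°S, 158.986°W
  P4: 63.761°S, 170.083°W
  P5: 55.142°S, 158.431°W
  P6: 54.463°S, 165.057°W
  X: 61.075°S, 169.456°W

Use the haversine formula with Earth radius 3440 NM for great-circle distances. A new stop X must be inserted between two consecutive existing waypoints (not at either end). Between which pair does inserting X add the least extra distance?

between P4 and P5

Added distance for inserting X between each consecutive pair:
P1–P2: 502.2 NM
P2–P3: 301.0 NM
P3–P4: 142.4 NM
P4–P5: 34.4 NM
P5–P6: 686.1 NM
Smallest added distance is 34.4 NM, inserting between P4 and P5.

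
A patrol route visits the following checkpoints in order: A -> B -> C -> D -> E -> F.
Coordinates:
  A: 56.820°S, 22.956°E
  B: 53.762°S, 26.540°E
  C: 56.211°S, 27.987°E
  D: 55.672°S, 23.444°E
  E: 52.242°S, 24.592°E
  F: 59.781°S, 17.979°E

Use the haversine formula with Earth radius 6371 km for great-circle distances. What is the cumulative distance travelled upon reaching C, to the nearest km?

Leg distances:
A→B: 408.7 km  (cumulative 408.7 km)
B→C: 287.5 km  (cumulative 696.2 km)
Cumulative distance at C ≈ 696 km.

696 km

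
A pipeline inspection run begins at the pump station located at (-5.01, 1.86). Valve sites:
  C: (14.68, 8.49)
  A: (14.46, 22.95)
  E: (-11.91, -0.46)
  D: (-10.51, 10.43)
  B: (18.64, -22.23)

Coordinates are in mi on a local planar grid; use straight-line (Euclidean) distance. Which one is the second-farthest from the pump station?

A

Distance to each, sorted:
B: 33.8 mi
A: 28.7 mi
C: 20.8 mi
D: 10.2 mi
E: 7.3 mi
The second-farthest is A at 28.7 mi.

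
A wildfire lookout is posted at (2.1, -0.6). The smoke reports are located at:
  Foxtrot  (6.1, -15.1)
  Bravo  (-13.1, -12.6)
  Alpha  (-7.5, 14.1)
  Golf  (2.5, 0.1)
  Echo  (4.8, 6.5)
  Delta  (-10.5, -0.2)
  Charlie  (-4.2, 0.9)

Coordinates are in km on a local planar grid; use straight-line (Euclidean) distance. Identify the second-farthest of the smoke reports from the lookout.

Alpha

Distances from the lookout ((2.1, -0.6)):
Bravo: 19.4 km
Alpha: 17.6 km
Foxtrot: 15.0 km
Delta: 12.6 km
Echo: 7.6 km
Charlie: 6.5 km
Golf: 0.8 km
The second-farthest is Alpha at 17.6 km.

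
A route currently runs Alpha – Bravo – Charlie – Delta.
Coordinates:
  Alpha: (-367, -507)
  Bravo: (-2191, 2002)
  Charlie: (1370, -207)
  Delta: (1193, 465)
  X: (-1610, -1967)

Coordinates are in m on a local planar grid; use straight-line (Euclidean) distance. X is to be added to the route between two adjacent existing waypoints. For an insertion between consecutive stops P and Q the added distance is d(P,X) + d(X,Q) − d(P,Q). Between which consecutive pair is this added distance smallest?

between Alpha and Bravo

Added distance for inserting X between each consecutive pair:
Alpha–Bravo: 2826.8 m
Bravo–Charlie: 3281.7 m
Charlie–Delta: 6477.0 m
Smallest added distance is 2826.8 m, inserting between Alpha and Bravo.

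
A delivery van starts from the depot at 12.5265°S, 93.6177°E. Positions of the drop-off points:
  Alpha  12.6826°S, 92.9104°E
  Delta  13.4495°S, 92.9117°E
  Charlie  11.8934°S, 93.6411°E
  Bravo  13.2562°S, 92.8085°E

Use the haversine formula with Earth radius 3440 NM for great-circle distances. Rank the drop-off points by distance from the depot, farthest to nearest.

Distances from the depot:
Delta 13.4495°S, 92.9117°E: 69.1 NM
Bravo 13.2562°S, 92.8085°E: 64.5 NM
Alpha 12.6826°S, 92.9104°E: 42.5 NM
Charlie 11.8934°S, 93.6411°E: 38.0 NM

Delta, Bravo, Alpha, Charlie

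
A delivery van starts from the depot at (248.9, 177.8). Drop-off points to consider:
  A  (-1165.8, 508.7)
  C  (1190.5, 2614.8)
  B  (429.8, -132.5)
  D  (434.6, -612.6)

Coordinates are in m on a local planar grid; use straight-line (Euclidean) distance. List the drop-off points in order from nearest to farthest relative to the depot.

Distance from the depot at (248.9, 177.8) to each:
B (429.8, -132.5): 359.2 m
D (434.6, -612.6): 811.9 m
A (-1165.8, 508.7): 1452.9 m
C (1190.5, 2614.8): 2612.6 m

B, D, A, C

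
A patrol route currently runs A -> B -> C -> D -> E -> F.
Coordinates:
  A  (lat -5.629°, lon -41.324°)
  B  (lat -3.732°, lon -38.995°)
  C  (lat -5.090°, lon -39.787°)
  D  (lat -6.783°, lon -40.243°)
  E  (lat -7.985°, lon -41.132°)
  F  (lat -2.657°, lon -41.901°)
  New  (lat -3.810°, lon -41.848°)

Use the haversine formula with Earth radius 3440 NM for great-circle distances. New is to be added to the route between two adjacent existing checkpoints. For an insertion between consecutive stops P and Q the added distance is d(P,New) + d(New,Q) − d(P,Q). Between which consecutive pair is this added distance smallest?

between E and F

Added distance for inserting New between each consecutive pair:
A–B: 104.6 NM
B–C: 222.0 NM
C–D: 242.8 NM
D–E: 367.4 NM
E–F: 0.4 NM
Smallest added distance is 0.4 NM, inserting between E and F.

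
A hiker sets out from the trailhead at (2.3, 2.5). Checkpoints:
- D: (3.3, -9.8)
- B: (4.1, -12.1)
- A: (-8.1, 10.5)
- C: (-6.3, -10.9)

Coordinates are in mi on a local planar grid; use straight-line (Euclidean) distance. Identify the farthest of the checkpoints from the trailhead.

Distances from the trailhead ((2.3, 2.5)):
C: 15.9 mi
B: 14.7 mi
A: 13.1 mi
D: 12.3 mi
The farthest is C at 15.9 mi.

C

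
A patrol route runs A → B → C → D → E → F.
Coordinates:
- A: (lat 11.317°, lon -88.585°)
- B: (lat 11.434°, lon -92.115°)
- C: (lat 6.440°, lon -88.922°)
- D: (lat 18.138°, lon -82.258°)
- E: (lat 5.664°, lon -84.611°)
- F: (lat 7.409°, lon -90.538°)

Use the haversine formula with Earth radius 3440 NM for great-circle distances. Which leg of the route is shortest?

Leg distances:
A→B: 207.9 NM
B→C: 354.6 NM
C→D: 803.4 NM
D→E: 761.5 NM
E→F: 368.7 NM
The shortest leg is A–B at 207.9 NM.

A–B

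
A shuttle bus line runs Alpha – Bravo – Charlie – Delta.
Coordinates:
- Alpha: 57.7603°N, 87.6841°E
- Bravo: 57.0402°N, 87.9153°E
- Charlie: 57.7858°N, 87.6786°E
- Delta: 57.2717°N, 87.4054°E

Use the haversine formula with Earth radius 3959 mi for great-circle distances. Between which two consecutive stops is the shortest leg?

Leg distances:
Alpha→Bravo: 50.5 mi
Bravo→Charlie: 52.3 mi
Charlie→Delta: 36.9 mi
The shortest leg is Charlie–Delta at 36.9 mi.

Charlie–Delta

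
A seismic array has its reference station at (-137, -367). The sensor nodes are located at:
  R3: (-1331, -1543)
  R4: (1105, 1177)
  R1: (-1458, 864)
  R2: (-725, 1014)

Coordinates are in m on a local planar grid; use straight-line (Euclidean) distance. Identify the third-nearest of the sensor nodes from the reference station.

R1

Distance to each, sorted:
R2: 1501.0 m
R3: 1675.9 m
R1: 1805.7 m
R4: 1981.5 m
The third-nearest is R1 at 1805.7 m.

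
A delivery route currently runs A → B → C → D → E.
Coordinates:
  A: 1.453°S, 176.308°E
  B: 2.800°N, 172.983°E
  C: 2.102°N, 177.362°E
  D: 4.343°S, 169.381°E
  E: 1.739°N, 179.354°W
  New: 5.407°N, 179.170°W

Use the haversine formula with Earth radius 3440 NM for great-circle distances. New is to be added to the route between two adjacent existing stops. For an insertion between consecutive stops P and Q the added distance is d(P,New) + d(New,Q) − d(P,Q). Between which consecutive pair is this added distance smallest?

between D and E

Added distance for inserting New between each consecutive pair:
A–B: 664.3 NM
B–C: 516.6 NM
C–D: 573.9 NM
D–E: 354.5 NM
Smallest added distance is 354.5 NM, inserting between D and E.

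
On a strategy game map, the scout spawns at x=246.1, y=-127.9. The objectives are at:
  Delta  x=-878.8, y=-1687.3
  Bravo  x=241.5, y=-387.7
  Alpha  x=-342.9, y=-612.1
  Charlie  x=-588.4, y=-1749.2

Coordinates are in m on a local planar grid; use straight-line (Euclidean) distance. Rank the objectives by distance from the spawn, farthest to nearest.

Delta, Charlie, Alpha, Bravo

Distances from the spawn:
Delta x=-878.8, y=-1687.3: 1922.8 m
Charlie x=-588.4, y=-1749.2: 1823.5 m
Alpha x=-342.9, y=-612.1: 762.5 m
Bravo x=241.5, y=-387.7: 259.8 m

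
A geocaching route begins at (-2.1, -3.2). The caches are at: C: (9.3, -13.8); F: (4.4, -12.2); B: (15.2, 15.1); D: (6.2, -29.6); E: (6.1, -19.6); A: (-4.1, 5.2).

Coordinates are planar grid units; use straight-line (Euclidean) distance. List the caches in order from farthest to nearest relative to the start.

Distance from the start at (-2.1, -3.2) to each:
D (6.2, -29.6): 27.7
B (15.2, 15.1): 25.2
E (6.1, -19.6): 18.3
C (9.3, -13.8): 15.6
F (4.4, -12.2): 11.1
A (-4.1, 5.2): 8.6

D, B, E, C, F, A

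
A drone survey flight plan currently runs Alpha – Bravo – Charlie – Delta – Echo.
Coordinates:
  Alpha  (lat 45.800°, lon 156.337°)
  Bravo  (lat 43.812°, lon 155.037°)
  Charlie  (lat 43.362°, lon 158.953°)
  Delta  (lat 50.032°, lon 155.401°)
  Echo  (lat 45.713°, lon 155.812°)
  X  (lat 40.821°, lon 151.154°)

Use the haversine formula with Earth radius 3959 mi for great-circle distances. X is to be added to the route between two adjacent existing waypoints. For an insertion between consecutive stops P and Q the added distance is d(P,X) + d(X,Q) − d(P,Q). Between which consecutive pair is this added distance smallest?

Added distance for inserting X between each consecutive pair:
Alpha–Bravo: 566.4 mi
Bravo–Charlie: 524.5 mi
Charlie–Delta: 614.7 mi
Delta–Echo: 780.8 mi
Smallest added distance is 524.5 mi, inserting between Bravo and Charlie.

between Bravo and Charlie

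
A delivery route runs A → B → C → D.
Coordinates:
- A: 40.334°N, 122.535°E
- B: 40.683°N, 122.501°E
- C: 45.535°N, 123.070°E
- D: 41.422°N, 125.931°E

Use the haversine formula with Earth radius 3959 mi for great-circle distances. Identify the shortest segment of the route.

Leg distances:
A→B: 24.2 mi
B→C: 336.5 mi
C→D: 318.3 mi
The shortest leg is A–B at 24.2 mi.

A–B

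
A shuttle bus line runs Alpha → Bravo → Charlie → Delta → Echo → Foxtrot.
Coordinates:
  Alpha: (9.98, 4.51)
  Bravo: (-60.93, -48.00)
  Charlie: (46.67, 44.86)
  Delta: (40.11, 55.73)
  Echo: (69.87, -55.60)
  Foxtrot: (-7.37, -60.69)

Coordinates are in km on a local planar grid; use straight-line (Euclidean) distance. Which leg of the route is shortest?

Leg distances:
Alpha→Bravo: 88.2 km
Bravo→Charlie: 142.1 km
Charlie→Delta: 12.7 km
Delta→Echo: 115.2 km
Echo→Foxtrot: 77.4 km
The shortest leg is Charlie–Delta at 12.7 km.

Charlie–Delta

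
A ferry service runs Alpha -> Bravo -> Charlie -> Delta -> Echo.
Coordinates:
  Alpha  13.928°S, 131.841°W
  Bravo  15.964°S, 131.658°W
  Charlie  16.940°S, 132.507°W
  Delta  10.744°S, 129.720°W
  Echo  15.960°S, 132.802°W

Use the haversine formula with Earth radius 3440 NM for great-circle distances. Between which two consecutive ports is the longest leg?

Charlie–Delta

Leg distances:
Alpha→Bravo: 122.7 NM
Bravo→Charlie: 76.3 NM
Charlie→Delta: 405.9 NM
Delta→Echo: 361.2 NM
The longest leg is Charlie–Delta at 405.9 NM.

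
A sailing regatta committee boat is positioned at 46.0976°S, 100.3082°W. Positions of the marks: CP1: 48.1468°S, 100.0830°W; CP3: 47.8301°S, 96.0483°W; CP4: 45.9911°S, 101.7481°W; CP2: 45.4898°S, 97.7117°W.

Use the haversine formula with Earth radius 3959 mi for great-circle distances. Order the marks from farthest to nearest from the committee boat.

Distance from the committee boat at 46.0976°S, 100.3082°W to each:
CP3 47.8301°S, 96.0483°W: 233.8 mi
CP1 48.1468°S, 100.0830°W: 142.0 mi
CP2 45.4898°S, 97.7117°W: 131.9 mi
CP4 45.9911°S, 101.7481°W: 69.4 mi

CP3, CP1, CP2, CP4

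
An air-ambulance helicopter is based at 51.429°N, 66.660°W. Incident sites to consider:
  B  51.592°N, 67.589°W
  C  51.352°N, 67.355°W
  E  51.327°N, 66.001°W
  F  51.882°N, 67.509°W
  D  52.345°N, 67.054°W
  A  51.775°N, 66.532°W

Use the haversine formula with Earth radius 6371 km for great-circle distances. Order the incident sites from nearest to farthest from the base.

Computing each great-circle distance from 51.429°N, 66.660°W:
A 51.775°N, 66.532°W: 39.5 km
E 51.327°N, 66.001°W: 47.1 km
C 51.352°N, 67.355°W: 49.0 km
B 51.592°N, 67.589°W: 66.8 km
F 51.882°N, 67.509°W: 77.2 km
D 52.345°N, 67.054°W: 105.4 km

A, E, C, B, F, D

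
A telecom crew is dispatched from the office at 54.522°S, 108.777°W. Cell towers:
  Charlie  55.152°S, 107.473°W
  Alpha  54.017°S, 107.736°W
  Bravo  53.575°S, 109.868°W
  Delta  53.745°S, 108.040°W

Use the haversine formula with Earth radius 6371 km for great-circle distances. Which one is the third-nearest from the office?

Charlie

Distance to each, sorted:
Alpha: 87.9 km
Delta: 98.8 km
Charlie: 109.0 km
Bravo: 127.1 km
The third-nearest is Charlie at 109.0 km.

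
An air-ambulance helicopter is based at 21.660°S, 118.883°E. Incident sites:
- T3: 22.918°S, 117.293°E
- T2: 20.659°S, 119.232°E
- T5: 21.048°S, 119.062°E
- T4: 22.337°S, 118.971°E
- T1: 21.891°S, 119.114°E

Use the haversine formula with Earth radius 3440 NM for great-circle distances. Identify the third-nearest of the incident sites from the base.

Distance to each, sorted:
T1: 18.9 NM
T5: 38.1 NM
T4: 40.9 NM
T2: 63.2 NM
T3: 116.2 NM
The third-nearest is T4 at 40.9 NM.

T4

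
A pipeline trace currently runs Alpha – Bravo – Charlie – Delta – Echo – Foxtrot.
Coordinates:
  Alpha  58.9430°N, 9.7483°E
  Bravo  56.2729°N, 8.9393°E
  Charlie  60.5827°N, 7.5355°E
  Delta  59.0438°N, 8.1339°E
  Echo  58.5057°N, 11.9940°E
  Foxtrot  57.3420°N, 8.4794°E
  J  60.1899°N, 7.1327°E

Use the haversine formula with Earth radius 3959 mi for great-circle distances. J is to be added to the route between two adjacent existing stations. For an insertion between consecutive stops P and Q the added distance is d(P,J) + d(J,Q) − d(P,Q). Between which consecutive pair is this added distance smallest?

between Bravo and Charlie

Added distance for inserting J between each consecutive pair:
Alpha–Bravo: 217.3 mi
Bravo–Charlie: 6.8 mi
Charlie–Delta: 8.7 mi
Delta–Echo: 150.4 mi
Echo–Foxtrot: 257.6 mi
Smallest added distance is 6.8 mi, inserting between Bravo and Charlie.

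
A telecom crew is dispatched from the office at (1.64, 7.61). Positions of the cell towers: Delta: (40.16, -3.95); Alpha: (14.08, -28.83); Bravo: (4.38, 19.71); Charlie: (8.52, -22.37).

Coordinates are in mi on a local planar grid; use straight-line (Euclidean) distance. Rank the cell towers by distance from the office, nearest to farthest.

Computing each straight-line distance from (1.64, 7.61):
Bravo (4.38, 19.71): 12.4 mi
Charlie (8.52, -22.37): 30.8 mi
Alpha (14.08, -28.83): 38.5 mi
Delta (40.16, -3.95): 40.2 mi

Bravo, Charlie, Alpha, Delta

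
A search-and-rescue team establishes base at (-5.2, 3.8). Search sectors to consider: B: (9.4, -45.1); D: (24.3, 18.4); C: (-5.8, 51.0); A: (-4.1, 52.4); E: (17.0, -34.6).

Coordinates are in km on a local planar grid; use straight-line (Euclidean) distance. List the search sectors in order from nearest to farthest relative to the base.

Distances from the base:
D (24.3, 18.4): 32.9 km
E (17.0, -34.6): 44.4 km
C (-5.8, 51.0): 47.2 km
A (-4.1, 52.4): 48.6 km
B (9.4, -45.1): 51.0 km

D, E, C, A, B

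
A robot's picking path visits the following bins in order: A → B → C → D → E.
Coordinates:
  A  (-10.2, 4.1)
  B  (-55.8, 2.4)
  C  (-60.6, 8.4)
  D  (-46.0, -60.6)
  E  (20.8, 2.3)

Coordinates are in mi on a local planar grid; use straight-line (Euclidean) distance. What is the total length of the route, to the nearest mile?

216 mi

Leg distances:
A→B: 45.6 mi  (cumulative 45.6 mi)
B→C: 7.7 mi  (cumulative 53.3 mi)
C→D: 70.5 mi  (cumulative 123.8 mi)
D→E: 91.8 mi  (cumulative 215.6 mi)
Total route length ≈ 216 mi.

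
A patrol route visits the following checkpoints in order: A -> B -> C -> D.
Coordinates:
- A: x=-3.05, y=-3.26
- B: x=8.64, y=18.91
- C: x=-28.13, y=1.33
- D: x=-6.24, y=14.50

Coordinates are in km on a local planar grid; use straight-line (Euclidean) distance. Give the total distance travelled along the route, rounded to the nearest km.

91 km

Leg distances:
A→B: 25.1 km  (cumulative 25.1 km)
B→C: 40.8 km  (cumulative 65.8 km)
C→D: 25.5 km  (cumulative 91.4 km)
Total route length ≈ 91 km.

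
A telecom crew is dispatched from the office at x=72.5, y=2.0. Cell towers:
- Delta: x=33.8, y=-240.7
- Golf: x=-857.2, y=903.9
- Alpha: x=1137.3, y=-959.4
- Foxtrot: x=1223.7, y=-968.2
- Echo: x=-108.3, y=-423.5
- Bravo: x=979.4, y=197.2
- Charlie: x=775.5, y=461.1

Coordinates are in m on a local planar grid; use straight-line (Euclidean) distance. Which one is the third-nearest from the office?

Distances from the office (x=72.5, y=2.0):
Delta: 245.8 m
Echo: 462.3 m
Charlie: 839.6 m
Bravo: 927.7 m
Golf: 1295.3 m
Alpha: 1434.6 m
Foxtrot: 1505.5 m
The third-nearest is Charlie at 839.6 m.

Charlie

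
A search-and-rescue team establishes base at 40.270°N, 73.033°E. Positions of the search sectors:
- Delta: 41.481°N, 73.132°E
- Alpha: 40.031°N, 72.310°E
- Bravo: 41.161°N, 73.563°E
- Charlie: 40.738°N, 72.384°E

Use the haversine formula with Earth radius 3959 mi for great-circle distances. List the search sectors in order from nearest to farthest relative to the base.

Alpha, Charlie, Bravo, Delta

Distances from the base:
Alpha 40.031°N, 72.310°E: 41.6 mi
Charlie 40.738°N, 72.384°E: 47.0 mi
Bravo 41.161°N, 73.563°E: 67.5 mi
Delta 41.481°N, 73.132°E: 83.8 mi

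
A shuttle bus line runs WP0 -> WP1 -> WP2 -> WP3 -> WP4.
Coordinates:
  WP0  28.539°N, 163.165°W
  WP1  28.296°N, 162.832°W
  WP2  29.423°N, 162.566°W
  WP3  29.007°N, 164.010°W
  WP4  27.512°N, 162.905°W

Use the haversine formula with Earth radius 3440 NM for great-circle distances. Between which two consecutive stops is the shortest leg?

WP0–WP1

Leg distances:
WP0→WP1: 22.8 NM
WP1→WP2: 69.1 NM
WP2→WP3: 79.7 NM
WP3→WP4: 107.1 NM
The shortest leg is WP0–WP1 at 22.8 NM.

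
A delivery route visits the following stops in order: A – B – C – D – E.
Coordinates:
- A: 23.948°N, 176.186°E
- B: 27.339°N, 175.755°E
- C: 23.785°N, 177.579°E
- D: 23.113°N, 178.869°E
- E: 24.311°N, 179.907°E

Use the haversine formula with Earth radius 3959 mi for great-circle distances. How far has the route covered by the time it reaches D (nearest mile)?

600 mi

Leg distances:
A→B: 235.8 mi  (cumulative 235.8 mi)
B→C: 270.6 mi  (cumulative 506.4 mi)
C→D: 94.0 mi  (cumulative 600.5 mi)
Cumulative distance at D ≈ 600 mi.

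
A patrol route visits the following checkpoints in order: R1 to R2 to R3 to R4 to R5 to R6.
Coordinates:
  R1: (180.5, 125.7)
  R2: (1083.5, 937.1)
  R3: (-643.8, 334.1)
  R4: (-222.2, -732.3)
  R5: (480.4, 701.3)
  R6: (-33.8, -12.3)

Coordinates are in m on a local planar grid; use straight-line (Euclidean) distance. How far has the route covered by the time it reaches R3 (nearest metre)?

3044 m

Leg distances:
R1→R2: 1214.0 m  (cumulative 1214.0 m)
R2→R3: 1829.5 m  (cumulative 3043.5 m)
Cumulative distance at R3 ≈ 3044 m.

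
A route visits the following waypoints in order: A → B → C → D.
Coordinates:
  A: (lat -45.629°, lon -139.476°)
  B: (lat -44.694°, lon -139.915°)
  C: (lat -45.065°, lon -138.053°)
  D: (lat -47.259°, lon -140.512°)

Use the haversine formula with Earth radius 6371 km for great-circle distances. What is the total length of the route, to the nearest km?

571 km

Leg distances:
A→B: 109.5 km  (cumulative 109.5 km)
B→C: 152.4 km  (cumulative 261.9 km)
C→D: 308.8 km  (cumulative 570.7 km)
Total route length ≈ 571 km.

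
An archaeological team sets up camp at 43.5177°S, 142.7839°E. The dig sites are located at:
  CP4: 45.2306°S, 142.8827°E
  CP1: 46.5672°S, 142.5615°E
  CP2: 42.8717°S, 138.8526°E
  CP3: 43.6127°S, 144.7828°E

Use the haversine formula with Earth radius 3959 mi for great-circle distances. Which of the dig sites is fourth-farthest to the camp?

CP3

Distances from the camp (43.5177°S, 142.7839°E):
CP1: 211.0 mi
CP2: 203.0 mi
CP4: 118.5 mi
CP3: 100.3 mi
The fourth-farthest is CP3 at 100.3 mi.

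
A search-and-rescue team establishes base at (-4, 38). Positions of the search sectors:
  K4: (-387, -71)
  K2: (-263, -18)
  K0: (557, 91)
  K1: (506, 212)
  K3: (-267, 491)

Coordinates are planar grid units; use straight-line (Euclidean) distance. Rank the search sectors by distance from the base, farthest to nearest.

Computing each straight-line distance from (-4, 38):
K0 (557, 91): 563.5
K1 (506, 212): 538.9
K3 (-267, 491): 523.8
K4 (-387, -71): 398.2
K2 (-263, -18): 265.0

K0, K1, K3, K4, K2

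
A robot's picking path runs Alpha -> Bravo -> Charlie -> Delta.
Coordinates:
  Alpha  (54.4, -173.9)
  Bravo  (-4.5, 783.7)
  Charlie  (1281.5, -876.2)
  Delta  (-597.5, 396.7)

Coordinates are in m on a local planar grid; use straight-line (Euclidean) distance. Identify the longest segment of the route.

Leg distances:
Alpha→Bravo: 959.4 m
Bravo→Charlie: 2099.8 m
Charlie→Delta: 2269.6 m
The longest leg is Charlie–Delta at 2269.6 m.

Charlie–Delta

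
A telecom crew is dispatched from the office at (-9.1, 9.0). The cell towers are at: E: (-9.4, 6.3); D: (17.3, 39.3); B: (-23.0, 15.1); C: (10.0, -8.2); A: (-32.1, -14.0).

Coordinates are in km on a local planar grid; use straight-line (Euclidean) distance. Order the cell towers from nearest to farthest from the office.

Computing each straight-line distance from (-9.1, 9.0):
E (-9.4, 6.3): 2.7 km
B (-23.0, 15.1): 15.2 km
C (10.0, -8.2): 25.7 km
A (-32.1, -14.0): 32.5 km
D (17.3, 39.3): 40.2 km

E, B, C, A, D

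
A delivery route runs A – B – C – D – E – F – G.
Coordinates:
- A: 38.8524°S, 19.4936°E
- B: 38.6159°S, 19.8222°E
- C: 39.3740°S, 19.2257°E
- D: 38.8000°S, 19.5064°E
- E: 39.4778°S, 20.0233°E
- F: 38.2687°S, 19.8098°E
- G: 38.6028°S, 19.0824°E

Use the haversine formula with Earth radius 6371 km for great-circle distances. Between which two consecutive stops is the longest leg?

E–F

Leg distances:
A→B: 38.8 km
B→C: 98.8 km
C→D: 68.3 km
D→E: 87.6 km
E→F: 135.7 km
F→G: 73.4 km
The longest leg is E–F at 135.7 km.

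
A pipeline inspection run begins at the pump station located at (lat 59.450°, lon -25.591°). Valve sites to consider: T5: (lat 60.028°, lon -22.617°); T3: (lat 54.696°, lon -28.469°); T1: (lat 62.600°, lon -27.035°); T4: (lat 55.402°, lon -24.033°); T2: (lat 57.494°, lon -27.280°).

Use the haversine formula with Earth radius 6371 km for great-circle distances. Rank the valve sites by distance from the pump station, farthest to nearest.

Distance from the pump station at (lat 59.450°, lon -25.591°) to each:
T3 (lat 54.696°, lon -28.469°): 556.4 km
T4 (lat 55.402°, lon -24.033°): 459.6 km
T1 (lat 62.600°, lon -27.035°): 358.8 km
T2 (lat 57.494°, lon -27.280°): 238.6 km
T5 (lat 60.028°, lon -22.617°): 178.6 km

T3, T4, T1, T2, T5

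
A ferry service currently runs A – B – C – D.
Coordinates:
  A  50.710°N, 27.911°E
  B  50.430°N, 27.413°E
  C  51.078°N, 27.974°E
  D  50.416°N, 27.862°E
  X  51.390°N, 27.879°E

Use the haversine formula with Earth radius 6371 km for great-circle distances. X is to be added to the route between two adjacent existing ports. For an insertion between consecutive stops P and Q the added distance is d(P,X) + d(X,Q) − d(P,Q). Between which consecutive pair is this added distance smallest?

Added distance for inserting X between each consecutive pair:
A–B: 140.3 km
B–C: 64.8 km
C–D: 69.6 km
Smallest added distance is 64.8 km, inserting between B and C.

between B and C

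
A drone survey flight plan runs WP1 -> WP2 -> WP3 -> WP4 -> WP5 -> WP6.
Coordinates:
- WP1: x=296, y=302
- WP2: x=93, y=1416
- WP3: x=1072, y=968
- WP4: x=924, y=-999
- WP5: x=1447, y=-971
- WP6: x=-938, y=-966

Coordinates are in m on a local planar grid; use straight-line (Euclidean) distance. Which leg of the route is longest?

Leg distances:
WP1→WP2: 1132.3 m
WP2→WP3: 1076.6 m
WP3→WP4: 1972.6 m
WP4→WP5: 523.7 m
WP5→WP6: 2385.0 m
The longest leg is WP5–WP6 at 2385.0 m.

WP5–WP6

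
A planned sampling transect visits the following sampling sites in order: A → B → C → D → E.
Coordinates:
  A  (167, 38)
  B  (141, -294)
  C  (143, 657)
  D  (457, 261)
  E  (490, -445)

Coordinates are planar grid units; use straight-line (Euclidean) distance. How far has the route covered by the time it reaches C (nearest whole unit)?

1284

Leg distances:
A→B: 333.0  (cumulative 333.0)
B→C: 951.0  (cumulative 1284.0)
Cumulative distance at C ≈ 1284.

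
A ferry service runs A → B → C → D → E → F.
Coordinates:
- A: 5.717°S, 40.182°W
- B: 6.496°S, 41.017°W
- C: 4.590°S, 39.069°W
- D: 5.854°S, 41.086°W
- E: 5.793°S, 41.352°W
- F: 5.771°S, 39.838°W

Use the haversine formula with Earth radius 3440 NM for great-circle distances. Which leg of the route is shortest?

Leg distances:
A→B: 68.4 NM
B→C: 163.2 NM
C→D: 142.5 NM
D→E: 16.3 NM
E→F: 90.4 NM
The shortest leg is D–E at 16.3 NM.

D–E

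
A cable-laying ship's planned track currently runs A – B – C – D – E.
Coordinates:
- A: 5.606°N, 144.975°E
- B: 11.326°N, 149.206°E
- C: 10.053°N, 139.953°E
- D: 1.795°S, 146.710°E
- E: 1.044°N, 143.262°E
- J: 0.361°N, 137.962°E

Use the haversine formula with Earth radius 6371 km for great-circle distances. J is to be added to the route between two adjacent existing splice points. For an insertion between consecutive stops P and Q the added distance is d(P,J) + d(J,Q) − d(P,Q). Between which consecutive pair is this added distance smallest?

between C and D

Added distance for inserting J between each consecutive pair:
A–B: 1925.0 km
B–C: 1819.4 km
C–D: 586.7 km
D–E: 1099.3 km
Smallest added distance is 586.7 km, inserting between C and D.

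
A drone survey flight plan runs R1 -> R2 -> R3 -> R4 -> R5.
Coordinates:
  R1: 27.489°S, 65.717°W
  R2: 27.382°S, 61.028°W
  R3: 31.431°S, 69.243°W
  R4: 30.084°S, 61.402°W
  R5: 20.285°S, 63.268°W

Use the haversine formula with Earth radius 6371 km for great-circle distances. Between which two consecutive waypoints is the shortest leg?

Leg distances:
R1→R2: 462.9 km
R2→R3: 913.9 km
R3→R4: 763.9 km
R4→R5: 1105.6 km
The shortest leg is R1–R2 at 462.9 km.

R1–R2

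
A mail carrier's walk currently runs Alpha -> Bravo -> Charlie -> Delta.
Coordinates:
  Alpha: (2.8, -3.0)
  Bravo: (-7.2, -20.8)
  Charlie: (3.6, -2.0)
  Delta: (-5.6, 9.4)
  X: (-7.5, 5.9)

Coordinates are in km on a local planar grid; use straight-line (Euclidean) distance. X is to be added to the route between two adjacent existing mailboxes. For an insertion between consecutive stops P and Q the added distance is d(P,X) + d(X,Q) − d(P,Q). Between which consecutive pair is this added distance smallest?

Added distance for inserting X between each consecutive pair:
Alpha–Bravo: 19.9 km
Bravo–Charlie: 18.6 km
Charlie–Delta: 3.0 km
Smallest added distance is 3.0 km, inserting between Charlie and Delta.

between Charlie and Delta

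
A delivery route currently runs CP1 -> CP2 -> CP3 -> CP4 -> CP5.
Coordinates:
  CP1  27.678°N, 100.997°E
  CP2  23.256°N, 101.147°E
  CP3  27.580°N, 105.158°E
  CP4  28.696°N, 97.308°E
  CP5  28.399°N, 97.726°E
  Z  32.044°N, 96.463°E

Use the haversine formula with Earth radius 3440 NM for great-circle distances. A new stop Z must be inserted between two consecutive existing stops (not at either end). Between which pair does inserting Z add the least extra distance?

between CP3 and CP4

Added distance for inserting Z between each consecutive pair:
CP1–CP2: 670.3 NM
CP2–CP3: 770.7 NM
CP3–CP4: 310.9 NM
CP4–CP5: 405.8 NM
Smallest added distance is 310.9 NM, inserting between CP3 and CP4.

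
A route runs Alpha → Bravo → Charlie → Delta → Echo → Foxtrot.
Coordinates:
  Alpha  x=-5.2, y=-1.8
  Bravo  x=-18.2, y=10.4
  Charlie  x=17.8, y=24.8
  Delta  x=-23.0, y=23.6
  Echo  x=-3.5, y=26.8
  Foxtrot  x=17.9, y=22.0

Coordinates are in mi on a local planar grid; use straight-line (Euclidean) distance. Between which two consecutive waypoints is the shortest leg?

Leg distances:
Alpha→Bravo: 17.8 mi
Bravo→Charlie: 38.8 mi
Charlie→Delta: 40.8 mi
Delta→Echo: 19.8 mi
Echo→Foxtrot: 21.9 mi
The shortest leg is Alpha–Bravo at 17.8 mi.

Alpha–Bravo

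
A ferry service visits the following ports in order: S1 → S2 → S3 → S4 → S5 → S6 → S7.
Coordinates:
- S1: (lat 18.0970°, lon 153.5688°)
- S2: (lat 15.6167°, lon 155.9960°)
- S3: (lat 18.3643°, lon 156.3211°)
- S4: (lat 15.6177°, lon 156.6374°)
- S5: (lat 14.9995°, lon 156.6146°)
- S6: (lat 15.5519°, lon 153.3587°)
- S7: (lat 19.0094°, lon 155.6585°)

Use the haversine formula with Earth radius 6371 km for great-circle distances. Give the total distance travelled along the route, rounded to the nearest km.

Leg distances:
S1→S2: 377.8 km  (cumulative 377.8 km)
S2→S3: 307.5 km  (cumulative 685.3 km)
S3→S4: 307.3 km  (cumulative 992.6 km)
S4→S5: 68.8 km  (cumulative 1061.4 km)
S5→S6: 354.6 km  (cumulative 1416.0 km)
S6→S7: 455.4 km  (cumulative 1871.4 km)
Total route length ≈ 1871 km.

1871 km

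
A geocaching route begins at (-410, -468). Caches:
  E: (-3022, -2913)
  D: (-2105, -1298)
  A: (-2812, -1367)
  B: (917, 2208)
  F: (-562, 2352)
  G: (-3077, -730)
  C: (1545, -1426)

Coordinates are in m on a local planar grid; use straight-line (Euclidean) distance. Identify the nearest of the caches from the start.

D

Distances from the start ((-410, -468)):
D: 1887.3 m
C: 2177.1 m
A: 2564.7 m
G: 2679.8 m
F: 2824.1 m
B: 2987.0 m
E: 3577.8 m
The nearest is D at 1887.3 m.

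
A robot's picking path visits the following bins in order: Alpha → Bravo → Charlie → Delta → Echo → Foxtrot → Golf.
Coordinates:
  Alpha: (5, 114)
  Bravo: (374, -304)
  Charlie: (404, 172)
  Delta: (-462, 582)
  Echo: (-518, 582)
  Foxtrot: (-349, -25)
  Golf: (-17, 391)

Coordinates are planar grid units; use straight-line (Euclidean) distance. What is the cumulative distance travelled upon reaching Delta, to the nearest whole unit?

1993

Leg distances:
Alpha→Bravo: 557.6  (cumulative 557.6)
Bravo→Charlie: 476.9  (cumulative 1034.5)
Charlie→Delta: 958.2  (cumulative 1992.7)
Cumulative distance at Delta ≈ 1993.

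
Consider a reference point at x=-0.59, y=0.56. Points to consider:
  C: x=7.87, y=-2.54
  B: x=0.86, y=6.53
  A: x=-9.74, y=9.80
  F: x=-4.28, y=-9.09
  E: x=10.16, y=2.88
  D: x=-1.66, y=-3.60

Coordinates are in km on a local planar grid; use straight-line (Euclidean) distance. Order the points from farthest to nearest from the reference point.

Distance from the reference point at x=-0.59, y=0.56 to each:
A x=-9.74, y=9.80: 13.0 km
E x=10.16, y=2.88: 11.0 km
F x=-4.28, y=-9.09: 10.3 km
C x=7.87, y=-2.54: 9.0 km
B x=0.86, y=6.53: 6.1 km
D x=-1.66, y=-3.60: 4.3 km

A, E, F, C, B, D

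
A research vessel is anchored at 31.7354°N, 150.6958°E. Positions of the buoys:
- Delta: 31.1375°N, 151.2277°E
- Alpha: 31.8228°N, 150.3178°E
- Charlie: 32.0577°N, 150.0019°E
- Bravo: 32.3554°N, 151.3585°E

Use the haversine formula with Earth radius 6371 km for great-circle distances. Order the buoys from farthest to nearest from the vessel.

Distance from the vessel at 31.7354°N, 150.6958°E to each:
Bravo 32.3554°N, 151.3585°E: 93.0 km
Delta 31.1375°N, 151.2277°E: 83.5 km
Charlie 32.0577°N, 150.0019°E: 74.7 km
Alpha 31.8228°N, 150.3178°E: 37.0 km

Bravo, Delta, Charlie, Alpha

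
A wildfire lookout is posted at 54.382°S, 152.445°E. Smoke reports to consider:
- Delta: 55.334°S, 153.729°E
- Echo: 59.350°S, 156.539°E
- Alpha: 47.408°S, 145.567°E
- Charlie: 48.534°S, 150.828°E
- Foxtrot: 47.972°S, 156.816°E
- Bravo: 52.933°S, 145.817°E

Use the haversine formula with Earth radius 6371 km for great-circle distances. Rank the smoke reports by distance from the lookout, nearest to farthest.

Delta, Bravo, Echo, Charlie, Foxtrot, Alpha

Computing each great-circle distance from 54.382°S, 152.445°E:
Delta 55.334°S, 153.729°E: 134.0 km
Bravo 52.933°S, 145.817°E: 465.3 km
Echo 59.350°S, 156.539°E: 605.6 km
Charlie 48.534°S, 150.828°E: 659.8 km
Foxtrot 47.972°S, 156.816°E: 774.8 km
Alpha 47.408°S, 145.567°E: 912.3 km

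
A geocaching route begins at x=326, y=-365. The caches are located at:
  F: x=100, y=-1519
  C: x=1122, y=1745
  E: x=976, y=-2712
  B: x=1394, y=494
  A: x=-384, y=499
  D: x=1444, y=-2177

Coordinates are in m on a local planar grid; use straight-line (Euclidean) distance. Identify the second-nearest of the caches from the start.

Distance to each, sorted:
A: 1118.3 m
F: 1175.9 m
B: 1370.6 m
D: 2129.1 m
C: 2255.2 m
E: 2435.3 m
The second-nearest is F at 1175.9 m.

F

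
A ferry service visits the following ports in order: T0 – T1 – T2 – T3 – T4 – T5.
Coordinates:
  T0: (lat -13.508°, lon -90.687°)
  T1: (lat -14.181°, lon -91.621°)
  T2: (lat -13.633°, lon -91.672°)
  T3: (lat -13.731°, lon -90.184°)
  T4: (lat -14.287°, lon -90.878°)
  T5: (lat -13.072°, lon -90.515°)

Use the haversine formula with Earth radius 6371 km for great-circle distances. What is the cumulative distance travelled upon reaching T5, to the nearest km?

586 km

Leg distances:
T0→T1: 125.6 km  (cumulative 125.6 km)
T1→T2: 61.2 km  (cumulative 186.8 km)
T2→T3: 161.1 km  (cumulative 347.9 km)
T3→T4: 97.1 km  (cumulative 445.0 km)
T4→T5: 140.7 km  (cumulative 585.7 km)
Cumulative distance at T5 ≈ 586 km.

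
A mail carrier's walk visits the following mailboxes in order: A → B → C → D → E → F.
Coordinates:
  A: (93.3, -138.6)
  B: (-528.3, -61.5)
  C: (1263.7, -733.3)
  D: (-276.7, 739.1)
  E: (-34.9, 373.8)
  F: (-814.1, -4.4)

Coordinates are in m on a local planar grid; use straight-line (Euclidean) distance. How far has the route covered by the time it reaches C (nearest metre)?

2540 m

Leg distances:
A→B: 626.4 m  (cumulative 626.4 m)
B→C: 1913.8 m  (cumulative 2540.1 m)
Cumulative distance at C ≈ 2540 m.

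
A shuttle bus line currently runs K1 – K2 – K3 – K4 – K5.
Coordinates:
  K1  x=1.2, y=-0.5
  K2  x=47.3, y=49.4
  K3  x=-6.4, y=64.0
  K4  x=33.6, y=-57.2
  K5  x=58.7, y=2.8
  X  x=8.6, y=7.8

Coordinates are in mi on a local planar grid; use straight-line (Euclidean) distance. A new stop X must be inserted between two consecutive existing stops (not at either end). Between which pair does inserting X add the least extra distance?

Added distance for inserting X between each consecutive pair:
K1–K2: 0.0 mi
K2–K3: 59.3 mi
K3–K4: 0.2 mi
K4–K5: 55.0 mi
Smallest added distance is 0.0 mi, inserting between K1 and K2.

between K1 and K2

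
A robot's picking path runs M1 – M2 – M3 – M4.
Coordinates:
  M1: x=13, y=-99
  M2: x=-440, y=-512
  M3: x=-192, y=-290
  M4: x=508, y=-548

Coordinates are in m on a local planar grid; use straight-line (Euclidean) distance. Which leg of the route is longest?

M3–M4

Leg distances:
M1→M2: 613.0 m
M2→M3: 332.8 m
M3→M4: 746.0 m
The longest leg is M3–M4 at 746.0 m.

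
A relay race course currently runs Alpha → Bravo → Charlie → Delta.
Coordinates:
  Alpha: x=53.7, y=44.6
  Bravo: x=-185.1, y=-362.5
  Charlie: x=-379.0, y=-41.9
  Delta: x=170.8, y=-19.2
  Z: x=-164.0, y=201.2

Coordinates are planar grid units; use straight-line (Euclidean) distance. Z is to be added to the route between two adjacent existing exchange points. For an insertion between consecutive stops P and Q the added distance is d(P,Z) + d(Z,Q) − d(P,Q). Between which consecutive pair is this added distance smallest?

Added distance for inserting Z between each consecutive pair:
Alpha–Bravo: 360.3
Bravo–Charlie: 514.0
Charlie–Delta: 175.1
Smallest added distance is 175.1, inserting between Charlie and Delta.

between Charlie and Delta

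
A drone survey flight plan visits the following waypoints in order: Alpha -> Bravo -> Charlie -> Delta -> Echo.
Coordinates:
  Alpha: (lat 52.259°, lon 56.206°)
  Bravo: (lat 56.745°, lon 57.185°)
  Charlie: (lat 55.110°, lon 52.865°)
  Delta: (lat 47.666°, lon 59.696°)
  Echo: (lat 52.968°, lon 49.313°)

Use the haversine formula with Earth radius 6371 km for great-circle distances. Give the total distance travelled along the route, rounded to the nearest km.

Leg distances:
Alpha→Bravo: 502.8 km  (cumulative 502.8 km)
Bravo→Charlie: 324.7 km  (cumulative 827.5 km)
Charlie→Delta: 952.8 km  (cumulative 1780.3 km)
Delta→Echo: 942.4 km  (cumulative 2722.7 km)
Total route length ≈ 2723 km.

2723 km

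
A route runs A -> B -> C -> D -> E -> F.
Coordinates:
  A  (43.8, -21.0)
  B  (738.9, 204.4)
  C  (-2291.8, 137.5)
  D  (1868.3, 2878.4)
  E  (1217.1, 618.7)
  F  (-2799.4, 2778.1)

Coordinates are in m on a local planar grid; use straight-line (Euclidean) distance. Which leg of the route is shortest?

A–B

Leg distances:
A→B: 730.7 m
B→C: 3031.4 m
C→D: 4981.9 m
D→E: 2351.7 m
E→F: 4560.2 m
The shortest leg is A–B at 730.7 m.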